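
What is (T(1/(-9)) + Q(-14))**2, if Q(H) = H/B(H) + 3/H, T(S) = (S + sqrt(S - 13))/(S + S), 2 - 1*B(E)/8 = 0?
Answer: -831519/3136 + 99*I*sqrt(118)/56 ≈ -265.15 + 19.204*I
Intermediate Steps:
B(E) = 16 (B(E) = 16 - 8*0 = 16 + 0 = 16)
T(S) = (S + sqrt(-13 + S))/(2*S) (T(S) = (S + sqrt(-13 + S))/((2*S)) = (S + sqrt(-13 + S))*(1/(2*S)) = (S + sqrt(-13 + S))/(2*S))
Q(H) = 3/H + H/16 (Q(H) = H/16 + 3/H = 3/H + H/16)
(T(1/(-9)) + Q(-14))**2 = ((1/(-9) + sqrt(-13 + 1/(-9)))/(2*(1/(-9))) + (3/(-14) + (1/16)*(-14)))**2 = ((-1/9 + sqrt(-13 - 1/9))/(2*(-1/9)) + (3*(-1/14) - 7/8))**2 = ((1/2)*(-9)*(-1/9 + sqrt(-118/9)) + (-3/14 - 7/8))**2 = ((1/2)*(-9)*(-1/9 + I*sqrt(118)/3) - 61/56)**2 = ((1/2 - 3*I*sqrt(118)/2) - 61/56)**2 = (-33/56 - 3*I*sqrt(118)/2)**2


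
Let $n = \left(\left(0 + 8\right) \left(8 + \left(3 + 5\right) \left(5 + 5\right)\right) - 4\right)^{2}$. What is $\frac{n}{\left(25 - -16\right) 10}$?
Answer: $\frac{49000}{41} \approx 1195.1$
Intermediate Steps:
$n = 490000$ ($n = \left(8 \left(8 + 8 \cdot 10\right) - 4\right)^{2} = \left(8 \left(8 + 80\right) - 4\right)^{2} = \left(8 \cdot 88 - 4\right)^{2} = \left(704 - 4\right)^{2} = 700^{2} = 490000$)
$\frac{n}{\left(25 - -16\right) 10} = \frac{490000}{\left(25 - -16\right) 10} = \frac{490000}{\left(25 + 16\right) 10} = \frac{490000}{41 \cdot 10} = \frac{490000}{410} = 490000 \cdot \frac{1}{410} = \frac{49000}{41}$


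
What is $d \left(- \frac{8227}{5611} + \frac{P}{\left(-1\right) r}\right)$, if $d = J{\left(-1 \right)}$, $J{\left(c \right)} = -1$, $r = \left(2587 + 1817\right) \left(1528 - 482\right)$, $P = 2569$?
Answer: $\frac{103304581}{70429272} \approx 1.4668$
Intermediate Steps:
$r = 4606584$ ($r = 4404 \cdot 1046 = 4606584$)
$d = -1$
$d \left(- \frac{8227}{5611} + \frac{P}{\left(-1\right) r}\right) = - (- \frac{8227}{5611} + \frac{2569}{\left(-1\right) 4606584}) = - (\left(-8227\right) \frac{1}{5611} + \frac{2569}{-4606584}) = - (- \frac{8227}{5611} + 2569 \left(- \frac{1}{4606584}\right)) = - (- \frac{8227}{5611} - \frac{7}{12552}) = \left(-1\right) \left(- \frac{103304581}{70429272}\right) = \frac{103304581}{70429272}$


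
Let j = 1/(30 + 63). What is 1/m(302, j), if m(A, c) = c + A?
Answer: 93/28087 ≈ 0.0033111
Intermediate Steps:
j = 1/93 ≈ 0.010753
m(A, c) = A + c
1/m(302, j) = 1/(302 + 1/93) = 1/(28087/93) = 93/28087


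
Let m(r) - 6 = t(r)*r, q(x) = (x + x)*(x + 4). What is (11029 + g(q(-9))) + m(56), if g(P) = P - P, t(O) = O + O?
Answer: 17307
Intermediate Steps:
t(O) = 2*O
q(x) = 2*x*(4 + x) (q(x) = (2*x)*(4 + x) = 2*x*(4 + x))
m(r) = 6 + 2*r**2 (m(r) = 6 + (2*r)*r = 6 + 2*r**2)
g(P) = 0
(11029 + g(q(-9))) + m(56) = (11029 + 0) + (6 + 2*56**2) = 11029 + (6 + 2*3136) = 11029 + (6 + 6272) = 11029 + 6278 = 17307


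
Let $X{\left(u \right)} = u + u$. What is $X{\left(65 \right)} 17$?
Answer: $2210$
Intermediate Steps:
$X{\left(u \right)} = 2 u$
$X{\left(65 \right)} 17 = 2 \cdot 65 \cdot 17 = 130 \cdot 17 = 2210$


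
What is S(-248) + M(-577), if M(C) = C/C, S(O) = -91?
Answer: -90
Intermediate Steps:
M(C) = 1
S(-248) + M(-577) = -91 + 1 = -90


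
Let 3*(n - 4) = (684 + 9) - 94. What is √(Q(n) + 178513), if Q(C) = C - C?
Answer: √178513 ≈ 422.51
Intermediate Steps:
n = 611/3 (n = 4 + ((684 + 9) - 94)/3 = 4 + (693 - 94)/3 = 4 + (⅓)*599 = 4 + 599/3 = 611/3 ≈ 203.67)
Q(C) = 0
√(Q(n) + 178513) = √(0 + 178513) = √178513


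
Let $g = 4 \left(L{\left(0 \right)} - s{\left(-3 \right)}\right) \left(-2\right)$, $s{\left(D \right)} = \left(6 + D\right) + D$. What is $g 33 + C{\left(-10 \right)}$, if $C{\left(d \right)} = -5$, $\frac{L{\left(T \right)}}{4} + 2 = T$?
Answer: $2107$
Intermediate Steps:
$L{\left(T \right)} = -8 + 4 T$
$s{\left(D \right)} = 6 + 2 D$
$g = 64$ ($g = 4 \left(\left(-8 + 4 \cdot 0\right) - \left(6 + 2 \left(-3\right)\right)\right) \left(-2\right) = 4 \left(\left(-8 + 0\right) - \left(6 - 6\right)\right) \left(-2\right) = 4 \left(-8 - 0\right) \left(-2\right) = 4 \left(-8 + 0\right) \left(-2\right) = 4 \left(-8\right) \left(-2\right) = \left(-32\right) \left(-2\right) = 64$)
$g 33 + C{\left(-10 \right)} = 64 \cdot 33 - 5 = 2112 - 5 = 2107$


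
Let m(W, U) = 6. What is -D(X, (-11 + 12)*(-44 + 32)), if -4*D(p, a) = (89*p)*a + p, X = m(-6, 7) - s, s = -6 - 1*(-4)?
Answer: -2134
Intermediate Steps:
s = -2 (s = -6 + 4 = -2)
X = 8 (X = 6 - 1*(-2) = 6 + 2 = 8)
D(p, a) = -p/4 - 89*a*p/4 (D(p, a) = -((89*p)*a + p)/4 = -(89*a*p + p)/4 = -(p + 89*a*p)/4 = -p/4 - 89*a*p/4)
-D(X, (-11 + 12)*(-44 + 32)) = -(-1)*8*(1 + 89*((-11 + 12)*(-44 + 32)))/4 = -(-1)*8*(1 + 89*(1*(-12)))/4 = -(-1)*8*(1 + 89*(-12))/4 = -(-1)*8*(1 - 1068)/4 = -(-1)*8*(-1067)/4 = -1*2134 = -2134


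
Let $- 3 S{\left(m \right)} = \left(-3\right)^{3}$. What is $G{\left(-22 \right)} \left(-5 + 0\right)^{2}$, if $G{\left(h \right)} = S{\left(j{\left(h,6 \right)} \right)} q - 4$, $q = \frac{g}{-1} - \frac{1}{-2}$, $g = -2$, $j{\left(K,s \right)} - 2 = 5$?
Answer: $\frac{925}{2} \approx 462.5$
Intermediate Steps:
$j{\left(K,s \right)} = 7$ ($j{\left(K,s \right)} = 2 + 5 = 7$)
$S{\left(m \right)} = 9$ ($S{\left(m \right)} = - \frac{\left(-3\right)^{3}}{3} = \left(- \frac{1}{3}\right) \left(-27\right) = 9$)
$q = \frac{5}{2}$ ($q = - \frac{2}{-1} - \frac{1}{-2} = \left(-2\right) \left(-1\right) - - \frac{1}{2} = 2 + \frac{1}{2} = \frac{5}{2} \approx 2.5$)
$G{\left(h \right)} = \frac{37}{2}$ ($G{\left(h \right)} = 9 \cdot \frac{5}{2} - 4 = \frac{45}{2} - 4 = \frac{37}{2}$)
$G{\left(-22 \right)} \left(-5 + 0\right)^{2} = \frac{37 \left(-5 + 0\right)^{2}}{2} = \frac{37 \left(-5\right)^{2}}{2} = \frac{37}{2} \cdot 25 = \frac{925}{2}$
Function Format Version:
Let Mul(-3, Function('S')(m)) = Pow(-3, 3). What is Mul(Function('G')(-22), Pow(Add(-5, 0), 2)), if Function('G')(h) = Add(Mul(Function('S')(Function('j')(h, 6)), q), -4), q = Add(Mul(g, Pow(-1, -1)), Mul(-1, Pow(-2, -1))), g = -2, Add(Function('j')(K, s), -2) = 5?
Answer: Rational(925, 2) ≈ 462.50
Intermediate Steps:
Function('j')(K, s) = 7 (Function('j')(K, s) = Add(2, 5) = 7)
Function('S')(m) = 9 (Function('S')(m) = Mul(Rational(-1, 3), Pow(-3, 3)) = Mul(Rational(-1, 3), -27) = 9)
q = Rational(5, 2) (q = Add(Mul(-2, Pow(-1, -1)), Mul(-1, Pow(-2, -1))) = Add(Mul(-2, -1), Mul(-1, Rational(-1, 2))) = Add(2, Rational(1, 2)) = Rational(5, 2) ≈ 2.5000)
Function('G')(h) = Rational(37, 2) (Function('G')(h) = Add(Mul(9, Rational(5, 2)), -4) = Add(Rational(45, 2), -4) = Rational(37, 2))
Mul(Function('G')(-22), Pow(Add(-5, 0), 2)) = Mul(Rational(37, 2), Pow(Add(-5, 0), 2)) = Mul(Rational(37, 2), Pow(-5, 2)) = Mul(Rational(37, 2), 25) = Rational(925, 2)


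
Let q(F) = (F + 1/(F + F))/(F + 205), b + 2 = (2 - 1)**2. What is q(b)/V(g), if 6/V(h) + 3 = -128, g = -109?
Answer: 131/816 ≈ 0.16054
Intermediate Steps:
V(h) = -6/131 (V(h) = 6/(-3 - 128) = 6/(-131) = 6*(-1/131) = -6/131)
b = -1 (b = -2 + (2 - 1)**2 = -2 + 1**2 = -2 + 1 = -1)
q(F) = (F + 1/(2*F))/(205 + F)
q(b)/V(g) = ((1/2 + (-1)**2)/((-1)*(205 - 1)))/(-6/131) = -1*(1/2 + 1)/204*(-131/6) = -1*1/204*3/2*(-131/6) = -1/136*(-131/6) = 131/816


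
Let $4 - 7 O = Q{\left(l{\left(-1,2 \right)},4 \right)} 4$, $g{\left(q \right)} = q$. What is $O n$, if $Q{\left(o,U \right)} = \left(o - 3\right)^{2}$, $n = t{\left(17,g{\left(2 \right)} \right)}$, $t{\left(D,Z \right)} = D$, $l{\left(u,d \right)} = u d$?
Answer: $- \frac{1632}{7} \approx -233.14$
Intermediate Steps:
$l{\left(u,d \right)} = d u$
$n = 17$
$Q{\left(o,U \right)} = \left(-3 + o\right)^{2}$
$O = - \frac{96}{7}$ ($O = \frac{4}{7} - \frac{\left(-3 + 2 \left(-1\right)\right)^{2} \cdot 4}{7} = \frac{4}{7} - \frac{\left(-3 - 2\right)^{2} \cdot 4}{7} = \frac{4}{7} - \frac{\left(-5\right)^{2} \cdot 4}{7} = \frac{4}{7} - \frac{25 \cdot 4}{7} = \frac{4}{7} - \frac{100}{7} = - \frac{96}{7} \approx -13.714$)
$O n = \left(- \frac{96}{7}\right) 17 = - \frac{1632}{7}$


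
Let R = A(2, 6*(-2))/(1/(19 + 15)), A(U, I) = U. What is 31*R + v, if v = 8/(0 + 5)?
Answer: 10548/5 ≈ 2109.6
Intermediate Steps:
v = 8/5 ≈ 1.6000
R = 68 (R = 2/(1/(19 + 15)) = 2/(1/34) = 2*34 = 68)
31*R + v = 31*68 + 8/5 = 2108 + 8/5 = 10548/5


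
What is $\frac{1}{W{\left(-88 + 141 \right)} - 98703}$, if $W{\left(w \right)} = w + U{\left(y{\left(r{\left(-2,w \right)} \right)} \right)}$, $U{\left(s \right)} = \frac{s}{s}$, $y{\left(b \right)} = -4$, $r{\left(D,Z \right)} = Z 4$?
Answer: $- \frac{1}{98649} \approx -1.0137 \cdot 10^{-5}$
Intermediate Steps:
$r{\left(D,Z \right)} = 4 Z$
$U{\left(s \right)} = 1$
$W{\left(w \right)} = 1 + w$ ($W{\left(w \right)} = w + 1 = 1 + w$)
$\frac{1}{W{\left(-88 + 141 \right)} - 98703} = \frac{1}{\left(1 + \left(-88 + 141\right)\right) - 98703} = \frac{1}{\left(1 + 53\right) - 98703} = \frac{1}{54 - 98703} = \frac{1}{-98649} = - \frac{1}{98649}$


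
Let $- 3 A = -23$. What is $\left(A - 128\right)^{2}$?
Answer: $\frac{130321}{9} \approx 14480.0$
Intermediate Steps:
$A = \frac{23}{3}$ ($A = \left(- \frac{1}{3}\right) \left(-23\right) = \frac{23}{3} \approx 7.6667$)
$\left(A - 128\right)^{2} = \left(\frac{23}{3} - 128\right)^{2} = \left(- \frac{361}{3}\right)^{2} = \frac{130321}{9}$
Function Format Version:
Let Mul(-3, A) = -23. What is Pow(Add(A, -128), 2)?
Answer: Rational(130321, 9) ≈ 14480.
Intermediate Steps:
A = Rational(23, 3) (A = Mul(Rational(-1, 3), -23) = Rational(23, 3) ≈ 7.6667)
Pow(Add(A, -128), 2) = Pow(Add(Rational(23, 3), -128), 2) = Pow(Rational(-361, 3), 2) = Rational(130321, 9)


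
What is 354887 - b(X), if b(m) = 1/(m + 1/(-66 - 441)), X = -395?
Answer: 71071800449/200266 ≈ 3.5489e+5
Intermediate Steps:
b(m) = 1/(-1/507 + m) (b(m) = 1/(m + 1/(-507)) = 1/(m - 1/507) = 1/(-1/507 + m))
354887 - b(X) = 354887 - 507/(-1 + 507*(-395)) = 354887 - 507/(-1 - 200265) = 354887 - 507/(-200266) = 354887 - 507*(-1)/200266 = 354887 - 1*(-507/200266) = 354887 + 507/200266 = 71071800449/200266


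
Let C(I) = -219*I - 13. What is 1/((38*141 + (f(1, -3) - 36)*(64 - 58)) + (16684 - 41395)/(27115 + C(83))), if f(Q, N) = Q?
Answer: 2975/15307063 ≈ 0.00019435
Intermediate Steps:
C(I) = -13 - 219*I
1/((38*141 + (f(1, -3) - 36)*(64 - 58)) + (16684 - 41395)/(27115 + C(83))) = 1/((38*141 + (1 - 36)*(64 - 58)) + (16684 - 41395)/(27115 + (-13 - 219*83))) = 1/((5358 - 35*6) - 24711/(27115 + (-13 - 18177))) = 1/((5358 - 210) - 24711/(27115 - 18190)) = 1/(5148 - 24711/8925) = 1/(5148 - 24711*1/8925) = 1/(5148 - 8237/2975) = 1/(15307063/2975) = 2975/15307063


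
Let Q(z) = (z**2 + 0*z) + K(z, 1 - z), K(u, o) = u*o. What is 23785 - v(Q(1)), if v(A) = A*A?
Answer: 23784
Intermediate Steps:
K(u, o) = o*u
Q(z) = z**2 + z*(1 - z) (Q(z) = (z**2 + 0*z) + (1 - z)*z = (z**2 + 0) + z*(1 - z) = z**2 + z*(1 - z))
v(A) = A**2
23785 - v(Q(1)) = 23785 - 1*1**2 = 23785 - 1*1 = 23785 - 1 = 23784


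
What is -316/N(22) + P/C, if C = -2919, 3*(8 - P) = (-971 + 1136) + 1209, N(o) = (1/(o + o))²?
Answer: -595257898/973 ≈ -6.1178e+5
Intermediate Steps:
N(o) = 1/(4*o²) (N(o) = (1/(2*o))² = 1/(4*o²))
P = -450 (P = 8 - ((-971 + 1136) + 1209)/3 = 8 - (165 + 1209)/3 = 8 - ⅓*1374 = 8 - 458 = -450)
-316/N(22) + P/C = -316/((¼)/22²) - 450/(-2919) = -316/((¼)*(1/484)) - 450*(-1/2919) = -316/1/1936 + 150/973 = -316*1936 + 150/973 = -611776 + 150/973 = -595257898/973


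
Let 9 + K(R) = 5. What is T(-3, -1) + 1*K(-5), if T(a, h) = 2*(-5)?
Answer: -14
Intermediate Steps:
T(a, h) = -10
K(R) = -4 (K(R) = -9 + 5 = -4)
T(-3, -1) + 1*K(-5) = -10 + 1*(-4) = -10 - 4 = -14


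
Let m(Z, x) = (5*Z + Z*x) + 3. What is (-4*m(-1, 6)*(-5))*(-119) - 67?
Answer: 18973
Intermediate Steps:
m(Z, x) = 3 + 5*Z + Z*x
(-4*m(-1, 6)*(-5))*(-119) - 67 = (-4*(3 + 5*(-1) - 1*6)*(-5))*(-119) - 67 = (-4*(3 - 5 - 6)*(-5))*(-119) - 67 = (-4*(-8)*(-5))*(-119) - 67 = (32*(-5))*(-119) - 67 = -160*(-119) - 67 = 19040 - 67 = 18973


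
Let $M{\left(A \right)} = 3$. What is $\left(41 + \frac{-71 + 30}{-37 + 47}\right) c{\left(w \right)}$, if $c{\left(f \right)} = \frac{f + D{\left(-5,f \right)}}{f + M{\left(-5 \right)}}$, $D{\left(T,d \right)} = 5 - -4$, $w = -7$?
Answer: $- \frac{369}{20} \approx -18.45$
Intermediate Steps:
$D{\left(T,d \right)} = 9$ ($D{\left(T,d \right)} = 5 + 4 = 9$)
$c{\left(f \right)} = \frac{9 + f}{3 + f}$ ($c{\left(f \right)} = \frac{f + 9}{f + 3} = \frac{9 + f}{3 + f}$)
$\left(41 + \frac{-71 + 30}{-37 + 47}\right) c{\left(w \right)} = \left(41 + \frac{-71 + 30}{-37 + 47}\right) \frac{9 - 7}{3 - 7} = \left(41 - \frac{41}{10}\right) \frac{1}{-4} \cdot 2 = \left(41 - \frac{41}{10}\right) \left(\left(- \frac{1}{4}\right) 2\right) = \left(41 - \frac{41}{10}\right) \left(- \frac{1}{2}\right) = \frac{369}{10} \left(- \frac{1}{2}\right) = - \frac{369}{20}$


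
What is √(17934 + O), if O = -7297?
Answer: √10637 ≈ 103.14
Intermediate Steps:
√(17934 + O) = √(17934 - 7297) = √10637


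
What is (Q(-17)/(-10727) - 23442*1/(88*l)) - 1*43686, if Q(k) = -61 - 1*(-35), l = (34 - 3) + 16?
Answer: -969231262495/22183436 ≈ -43692.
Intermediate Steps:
l = 47 (l = 31 + 16 = 47)
Q(k) = -26 (Q(k) = -61 + 35 = -26)
(Q(-17)/(-10727) - 23442*1/(88*l)) - 1*43686 = (-26/(-10727) - 23442/(47*88)) - 1*43686 = (-26*(-1/10727) - 23442/4136) - 43686 = (26/10727 - 23442*1/4136) - 43686 = (26/10727 - 11721/2068) - 43686 = -125677399/22183436 - 43686 = -969231262495/22183436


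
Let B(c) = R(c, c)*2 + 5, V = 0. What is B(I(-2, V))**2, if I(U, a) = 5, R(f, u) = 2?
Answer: 81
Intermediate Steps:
B(c) = 9 (B(c) = 2*2 + 5 = 4 + 5 = 9)
B(I(-2, V))**2 = 9**2 = 81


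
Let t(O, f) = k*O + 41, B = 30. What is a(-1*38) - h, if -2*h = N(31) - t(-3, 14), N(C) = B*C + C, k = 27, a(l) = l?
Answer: 925/2 ≈ 462.50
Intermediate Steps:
t(O, f) = 41 + 27*O (t(O, f) = 27*O + 41 = 41 + 27*O)
N(C) = 31*C (N(C) = 30*C + C = 31*C)
h = -1001/2 (h = -(31*31 - (41 + 27*(-3)))/2 = -(961 - (41 - 81))/2 = -(961 - 1*(-40))/2 = -(961 + 40)/2 = -1/2*1001 = -1001/2 ≈ -500.50)
a(-1*38) - h = -1*38 - 1*(-1001/2) = -38 + 1001/2 = 925/2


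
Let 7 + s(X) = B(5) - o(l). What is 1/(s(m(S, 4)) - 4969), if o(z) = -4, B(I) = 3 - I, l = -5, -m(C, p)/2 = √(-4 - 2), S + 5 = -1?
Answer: -1/4974 ≈ -0.00020105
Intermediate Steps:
S = -6 (S = -5 - 1 = -6)
m(C, p) = -2*I*√6 (m(C, p) = -2*√(-4 - 2) = -2*I*√6)
s(X) = -5 (s(X) = -7 + ((3 - 1*5) - 1*(-4)) = -7 + ((3 - 5) + 4) = -7 + (-2 + 4) = -7 + 2 = -5)
1/(s(m(S, 4)) - 4969) = 1/(-5 - 4969) = 1/(-4974) = -1/4974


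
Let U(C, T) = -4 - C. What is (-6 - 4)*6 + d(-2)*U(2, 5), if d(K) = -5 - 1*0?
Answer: -30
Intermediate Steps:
d(K) = -5 (d(K) = -5 + 0 = -5)
(-6 - 4)*6 + d(-2)*U(2, 5) = (-6 - 4)*6 - 5*(-4 - 1*2) = -10*6 - 5*(-4 - 2) = -60 - 5*(-6) = -60 + 30 = -30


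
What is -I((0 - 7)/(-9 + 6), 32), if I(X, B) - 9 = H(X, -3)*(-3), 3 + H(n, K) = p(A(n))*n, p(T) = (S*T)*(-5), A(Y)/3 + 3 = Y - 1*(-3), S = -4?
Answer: 962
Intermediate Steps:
A(Y) = 3*Y (A(Y) = -9 + 3*(Y - 1*(-3)) = -9 + 3*(Y + 3) = -9 + 3*(3 + Y) = -9 + (9 + 3*Y) = 3*Y)
p(T) = 20*T (p(T) = -4*T*(-5) = 20*T)
H(n, K) = -3 + 60*n² (H(n, K) = -3 + (20*(3*n))*n = -3 + (60*n)*n = -3 + 60*n²)
I(X, B) = 18 - 180*X² (I(X, B) = 9 + (-3 + 60*X²)*(-3) = 9 + (9 - 180*X²) = 18 - 180*X²)
-I((0 - 7)/(-9 + 6), 32) = -(18 - 180*(0 - 7)²/(-9 + 6)²) = -(18 - 180*(-7/(-3))²) = -(18 - 180*(-7*(-⅓))²) = -(18 - 180*(7/3)²) = -(18 - 180*49/9) = -(18 - 980) = -1*(-962) = 962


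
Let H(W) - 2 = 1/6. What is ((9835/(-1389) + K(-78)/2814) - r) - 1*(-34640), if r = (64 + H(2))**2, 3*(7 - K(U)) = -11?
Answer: 78837117203/2605764 ≈ 30255.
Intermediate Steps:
K(U) = 32/3 (K(U) = 7 - 1/3*(-11) = 7 + 11/3 = 32/3)
H(W) = 13/6 (H(W) = 2 + 1/6 = 13/6)
r = 157609/36 (r = (64 + 13/6)**2 = (397/6)**2 = 157609/36 ≈ 4378.0)
((9835/(-1389) + K(-78)/2814) - r) - 1*(-34640) = ((9835/(-1389) + (32/3)/2814) - 1*157609/36) - 1*(-34640) = ((9835*(-1/1389) + (32/3)*(1/2814)) - 157609/36) + 34640 = ((-9835/1389 + 16/4221) - 157609/36) + 34640 = (-13830437/1954323 - 157609/36) + 34640 = -11426547757/2605764 + 34640 = 78837117203/2605764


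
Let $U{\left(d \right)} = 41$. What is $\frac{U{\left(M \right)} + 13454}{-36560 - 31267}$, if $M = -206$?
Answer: $- \frac{13495}{67827} \approx -0.19896$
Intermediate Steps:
$\frac{U{\left(M \right)} + 13454}{-36560 - 31267} = \frac{41 + 13454}{-36560 - 31267} = \frac{13495}{-67827} = 13495 \left(- \frac{1}{67827}\right) = - \frac{13495}{67827}$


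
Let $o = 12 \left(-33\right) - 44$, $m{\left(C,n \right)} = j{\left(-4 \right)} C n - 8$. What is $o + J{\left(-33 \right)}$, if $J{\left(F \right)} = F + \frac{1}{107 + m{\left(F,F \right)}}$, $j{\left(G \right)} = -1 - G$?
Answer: $- \frac{1592117}{3366} \approx -473.0$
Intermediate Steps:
$m{\left(C,n \right)} = -8 + 3 C n$ ($m{\left(C,n \right)} = \left(-1 - -4\right) C n - 8 = \left(-1 + 4\right) C n - 8 = 3 C n - 8 = -8 + 3 C n$)
$o = -440$ ($o = -396 - 44 = -440$)
$J{\left(F \right)} = F + \frac{1}{99 + 3 F^{2}}$ ($J{\left(F \right)} = F + \frac{1}{107 + \left(-8 + 3 F F\right)} = F + \frac{1}{107 + \left(-8 + 3 F^{2}\right)} = F + \frac{1}{99 + 3 F^{2}}$)
$o + J{\left(-33 \right)} = -440 + \frac{\frac{1}{3} + \left(-33\right)^{3} + 33 \left(-33\right)}{33 + \left(-33\right)^{2}} = -440 + \frac{\frac{1}{3} - 35937 - 1089}{33 + 1089} = -440 + \frac{1}{1122} \left(- \frac{111077}{3}\right) = -440 - \frac{111077}{3366} = - \frac{1592117}{3366}$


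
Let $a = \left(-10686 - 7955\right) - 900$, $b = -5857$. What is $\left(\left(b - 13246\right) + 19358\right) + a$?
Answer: $-19286$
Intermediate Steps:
$a = -19541$ ($a = -18641 - 900 = -19541$)
$\left(\left(b - 13246\right) + 19358\right) + a = \left(\left(-5857 - 13246\right) + 19358\right) - 19541 = \left(-19103 + 19358\right) - 19541 = 255 - 19541 = -19286$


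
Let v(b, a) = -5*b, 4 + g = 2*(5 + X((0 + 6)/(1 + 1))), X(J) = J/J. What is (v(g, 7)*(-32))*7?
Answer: 8960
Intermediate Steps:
X(J) = 1
g = 8 (g = -4 + 2*(5 + 1) = -4 + 2*6 = -4 + 12 = 8)
(v(g, 7)*(-32))*7 = (-5*8*(-32))*7 = -40*(-32)*7 = 1280*7 = 8960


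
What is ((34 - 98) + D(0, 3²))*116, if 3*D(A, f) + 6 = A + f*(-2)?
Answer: -8352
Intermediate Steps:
D(A, f) = -2 - 2*f/3 + A/3 (D(A, f) = -2 + (A + f*(-2))/3 = -2 + (A - 2*f)/3 = -2 + (-2*f/3 + A/3) = -2 - 2*f/3 + A/3)
((34 - 98) + D(0, 3²))*116 = ((34 - 98) + (-2 - ⅔*3² + (⅓)*0))*116 = (-64 + (-2 - ⅔*9 + 0))*116 = (-64 + (-2 - 6 + 0))*116 = (-64 - 8)*116 = -72*116 = -8352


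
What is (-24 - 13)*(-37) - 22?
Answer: 1347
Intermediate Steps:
(-24 - 13)*(-37) - 22 = -37*(-37) - 22 = 1369 - 22 = 1347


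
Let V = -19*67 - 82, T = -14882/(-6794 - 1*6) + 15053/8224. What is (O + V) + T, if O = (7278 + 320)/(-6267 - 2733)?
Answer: -212620493363/157284000 ≈ -1351.8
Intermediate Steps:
T = 14046873/3495200 (T = -14882/(-6794 - 6) + 15053*(1/8224) = -14882/(-6800) + 15053/8224 = -14882*(-1/6800) + 15053/8224 = 7441/3400 + 15053/8224 = 14046873/3495200 ≈ 4.0189)
V = -1355 (V = -1273 - 82 = -1355)
O = -3799/4500 (O = 7598/(-9000) = 7598*(-1/9000) = -3799/4500 ≈ -0.84422)
(O + V) + T = (-3799/4500 - 1355) + 14046873/3495200 = -6101299/4500 + 14046873/3495200 = -212620493363/157284000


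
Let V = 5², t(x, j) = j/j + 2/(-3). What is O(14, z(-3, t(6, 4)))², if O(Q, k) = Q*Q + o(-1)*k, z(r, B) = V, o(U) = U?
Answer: 29241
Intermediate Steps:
t(x, j) = ⅓ (t(x, j) = 1 + 2*(-⅓) = 1 - ⅔ = ⅓)
V = 25
z(r, B) = 25
O(Q, k) = Q² - k (O(Q, k) = Q*Q - k = Q² - k)
O(14, z(-3, t(6, 4)))² = (14² - 1*25)² = (196 - 25)² = 171² = 29241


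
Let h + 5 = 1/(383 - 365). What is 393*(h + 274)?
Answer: 634433/6 ≈ 1.0574e+5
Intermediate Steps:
h = -89/18 (h = -5 + 1/(383 - 365) = -5 + 1/18 = -89/18 ≈ -4.9444)
393*(h + 274) = 393*(-89/18 + 274) = 393*(4843/18) = 634433/6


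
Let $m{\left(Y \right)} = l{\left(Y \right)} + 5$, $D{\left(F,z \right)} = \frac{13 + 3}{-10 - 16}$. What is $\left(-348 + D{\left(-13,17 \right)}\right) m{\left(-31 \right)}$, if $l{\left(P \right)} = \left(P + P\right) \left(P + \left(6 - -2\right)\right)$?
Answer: $- \frac{6485292}{13} \approx -4.9887 \cdot 10^{5}$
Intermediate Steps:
$l{\left(P \right)} = 2 P \left(8 + P\right)$ ($l{\left(P \right)} = 2 P \left(P + \left(6 + 2\right)\right) = 2 P \left(P + 8\right) = 2 P \left(8 + P\right)$)
$D{\left(F,z \right)} = - \frac{8}{13}$ ($D{\left(F,z \right)} = \frac{16}{-26} = 16 \left(- \frac{1}{26}\right) = - \frac{8}{13}$)
$m{\left(Y \right)} = 5 + 2 Y \left(8 + Y\right)$ ($m{\left(Y \right)} = 2 Y \left(8 + Y\right) + 5 = 5 + 2 Y \left(8 + Y\right)$)
$\left(-348 + D{\left(-13,17 \right)}\right) m{\left(-31 \right)} = \left(-348 - \frac{8}{13}\right) \left(5 + 2 \left(-31\right) \left(8 - 31\right)\right) = - \frac{4532 \left(5 + 2 \left(-31\right) \left(-23\right)\right)}{13} = - \frac{4532 \left(5 + 1426\right)}{13} = \left(- \frac{4532}{13}\right) 1431 = - \frac{6485292}{13}$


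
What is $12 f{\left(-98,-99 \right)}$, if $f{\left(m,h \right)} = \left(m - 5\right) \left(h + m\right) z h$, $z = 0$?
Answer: $0$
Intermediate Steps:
$f{\left(m,h \right)} = 0$ ($f{\left(m,h \right)} = \left(m - 5\right) \left(h + m\right) 0 h = \left(-5 + m\right) \left(h + m\right) 0 h = 0 h = 0$)
$12 f{\left(-98,-99 \right)} = 12 \cdot 0 = 0$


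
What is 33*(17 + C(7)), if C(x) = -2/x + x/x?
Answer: 4092/7 ≈ 584.57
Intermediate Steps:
C(x) = 1 - 2/x (C(x) = -2/x + 1 = 1 - 2/x)
33*(17 + C(7)) = 33*(17 + (-2 + 7)/7) = 33*(17 + (1/7)*5) = 33*(17 + 5/7) = 33*(124/7) = 4092/7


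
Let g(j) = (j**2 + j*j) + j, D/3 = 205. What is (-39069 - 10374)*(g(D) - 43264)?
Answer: -35292462843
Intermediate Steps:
D = 615 (D = 3*205 = 615)
g(j) = j + 2*j**2 (g(j) = (j**2 + j**2) + j = 2*j**2 + j = j + 2*j**2)
(-39069 - 10374)*(g(D) - 43264) = (-39069 - 10374)*(615*(1 + 2*615) - 43264) = -49443*(615*(1 + 1230) - 43264) = -49443*(615*1231 - 43264) = -49443*(757065 - 43264) = -49443*713801 = -35292462843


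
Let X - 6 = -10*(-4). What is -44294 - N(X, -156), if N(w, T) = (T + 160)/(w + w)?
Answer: -1018763/23 ≈ -44294.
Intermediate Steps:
X = 46 (X = 6 - 10*(-4) = 6 + 40 = 46)
N(w, T) = (160 + T)/(2*w) (N(w, T) = (160 + T)/((2*w)) = (160 + T)*(1/(2*w)) = (160 + T)/(2*w))
-44294 - N(X, -156) = -44294 - (160 - 156)/(2*46) = -44294 - 4/(2*46) = -44294 - 1*1/23 = -44294 - 1/23 = -1018763/23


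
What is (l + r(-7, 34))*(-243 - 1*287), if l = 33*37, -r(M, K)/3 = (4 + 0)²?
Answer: -621690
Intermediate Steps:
r(M, K) = -48 (r(M, K) = -3*(4 + 0)² = -3*4² = -3*16 = -48)
l = 1221
(l + r(-7, 34))*(-243 - 1*287) = (1221 - 48)*(-243 - 1*287) = 1173*(-243 - 287) = 1173*(-530) = -621690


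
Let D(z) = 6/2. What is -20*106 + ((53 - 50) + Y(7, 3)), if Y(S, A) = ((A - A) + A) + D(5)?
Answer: -2111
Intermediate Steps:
D(z) = 3 (D(z) = 6*(½) = 3)
Y(S, A) = 3 + A (Y(S, A) = ((A - A) + A) + 3 = (0 + A) + 3 = A + 3 = 3 + A)
-20*106 + ((53 - 50) + Y(7, 3)) = -20*106 + ((53 - 50) + (3 + 3)) = -2120 + (3 + 6) = -2120 + 9 = -2111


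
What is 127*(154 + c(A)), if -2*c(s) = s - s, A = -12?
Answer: 19558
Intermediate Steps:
c(s) = 0 (c(s) = -(s - s)/2 = -1/2*0 = 0)
127*(154 + c(A)) = 127*(154 + 0) = 127*154 = 19558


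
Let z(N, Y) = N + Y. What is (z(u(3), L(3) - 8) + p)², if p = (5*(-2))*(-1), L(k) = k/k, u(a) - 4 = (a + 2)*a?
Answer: 484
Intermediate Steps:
u(a) = 4 + a*(2 + a) (u(a) = 4 + (a + 2)*a = 4 + (2 + a)*a = 4 + a*(2 + a))
L(k) = 1
p = 10 (p = -10*(-1) = 10)
(z(u(3), L(3) - 8) + p)² = (((4 + 3² + 2*3) + (1 - 8)) + 10)² = (((4 + 9 + 6) - 7) + 10)² = ((19 - 7) + 10)² = (12 + 10)² = 22² = 484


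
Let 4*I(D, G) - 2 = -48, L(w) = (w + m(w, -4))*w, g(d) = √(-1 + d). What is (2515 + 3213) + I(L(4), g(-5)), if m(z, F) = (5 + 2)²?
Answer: 11433/2 ≈ 5716.5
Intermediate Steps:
m(z, F) = 49 (m(z, F) = 7² = 49)
L(w) = w*(49 + w) (L(w) = (w + 49)*w = (49 + w)*w = w*(49 + w))
I(D, G) = -23/2 (I(D, G) = ½ + (¼)*(-48) = ½ - 12 = -23/2)
(2515 + 3213) + I(L(4), g(-5)) = (2515 + 3213) - 23/2 = 5728 - 23/2 = 11433/2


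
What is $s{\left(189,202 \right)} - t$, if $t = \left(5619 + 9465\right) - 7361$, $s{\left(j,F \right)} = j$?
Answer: $-7534$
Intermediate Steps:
$t = 7723$ ($t = 15084 - 7361 = 7723$)
$s{\left(189,202 \right)} - t = 189 - 7723 = -7534$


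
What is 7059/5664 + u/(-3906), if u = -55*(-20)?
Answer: 3557009/3687264 ≈ 0.96467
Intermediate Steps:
u = 1100
7059/5664 + u/(-3906) = 7059/5664 + 1100/(-3906) = 7059*(1/5664) + 1100*(-1/3906) = 2353/1888 - 550/1953 = 3557009/3687264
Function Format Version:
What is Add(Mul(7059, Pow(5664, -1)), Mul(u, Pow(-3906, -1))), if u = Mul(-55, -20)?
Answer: Rational(3557009, 3687264) ≈ 0.96467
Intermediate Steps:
u = 1100
Add(Mul(7059, Pow(5664, -1)), Mul(u, Pow(-3906, -1))) = Add(Mul(7059, Pow(5664, -1)), Mul(1100, Pow(-3906, -1))) = Add(Mul(7059, Rational(1, 5664)), Mul(1100, Rational(-1, 3906))) = Add(Rational(2353, 1888), Rational(-550, 1953)) = Rational(3557009, 3687264)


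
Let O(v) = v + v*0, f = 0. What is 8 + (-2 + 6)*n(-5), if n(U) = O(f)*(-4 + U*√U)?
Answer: 8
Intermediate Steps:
O(v) = v (O(v) = v + 0 = v)
n(U) = 0 (n(U) = 0*(-4 + U*√U) = 0*(-4 + U^(3/2)) = 0)
8 + (-2 + 6)*n(-5) = 8 + (-2 + 6)*0 = 8 + 4*0 = 8 + 0 = 8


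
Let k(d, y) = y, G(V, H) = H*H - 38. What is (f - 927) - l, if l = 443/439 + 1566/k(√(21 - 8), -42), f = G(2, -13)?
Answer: -2334630/3073 ≈ -759.72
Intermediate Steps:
G(V, H) = -38 + H² (G(V, H) = H² - 38 = -38 + H²)
f = 131 (f = -38 + (-13)² = -38 + 169 = 131)
l = -111478/3073 (l = 443/439 + 1566/(-42) = 443*(1/439) + 1566*(-1/42) = 443/439 - 261/7 = -111478/3073 ≈ -36.277)
(f - 927) - l = (131 - 927) - 1*(-111478/3073) = -796 + 111478/3073 = -2334630/3073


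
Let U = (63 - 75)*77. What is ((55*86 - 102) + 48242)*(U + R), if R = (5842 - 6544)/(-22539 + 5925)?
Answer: -3468324870/71 ≈ -4.8850e+7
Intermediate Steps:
R = 3/71 (R = -702/(-16614) = -702*(-1/16614) = 3/71 ≈ 0.042253)
U = -924 (U = -12*77 = -924)
((55*86 - 102) + 48242)*(U + R) = ((55*86 - 102) + 48242)*(-924 + 3/71) = ((4730 - 102) + 48242)*(-65601/71) = (4628 + 48242)*(-65601/71) = 52870*(-65601/71) = -3468324870/71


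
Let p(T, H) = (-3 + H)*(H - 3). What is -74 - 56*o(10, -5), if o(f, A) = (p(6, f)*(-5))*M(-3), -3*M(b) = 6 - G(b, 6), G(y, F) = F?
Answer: -74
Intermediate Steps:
M(b) = 0 (M(b) = -(6 - 1*6)/3 = -(6 - 6)/3 = -⅓*0 = 0)
p(T, H) = (-3 + H)² (p(T, H) = (-3 + H)*(-3 + H) = (-3 + H)²)
o(f, A) = 0 (o(f, A) = ((-3 + f)²*(-5))*0 = -5*(-3 + f)²*0 = 0)
-74 - 56*o(10, -5) = -74 - 56*0 = -74 + 0 = -74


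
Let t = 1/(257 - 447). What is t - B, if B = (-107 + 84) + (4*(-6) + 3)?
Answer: 8359/190 ≈ 43.995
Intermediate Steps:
t = -1/190 (t = 1/(-190) = -1/190 ≈ -0.0052632)
B = -44 (B = -23 + (-24 + 3) = -23 - 21 = -44)
t - B = -1/190 - 1*(-44) = -1/190 + 44 = 8359/190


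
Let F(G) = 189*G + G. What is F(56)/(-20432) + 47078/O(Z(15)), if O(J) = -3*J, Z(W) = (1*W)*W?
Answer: -60567481/861975 ≈ -70.266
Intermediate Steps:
Z(W) = W² (Z(W) = W*W = W²)
F(G) = 190*G
F(56)/(-20432) + 47078/O(Z(15)) = (190*56)/(-20432) + 47078/((-3*15²)) = 10640*(-1/20432) + 47078/((-3*225)) = -665/1277 + 47078/(-675) = -665/1277 + 47078*(-1/675) = -665/1277 - 47078/675 = -60567481/861975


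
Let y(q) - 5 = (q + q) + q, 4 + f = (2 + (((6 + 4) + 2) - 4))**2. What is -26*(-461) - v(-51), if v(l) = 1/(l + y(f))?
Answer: 2900611/242 ≈ 11986.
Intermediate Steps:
f = 96 (f = -4 + (2 + (((6 + 4) + 2) - 4))**2 = -4 + (2 + ((10 + 2) - 4))**2 = -4 + (2 + (12 - 4))**2 = -4 + (2 + 8)**2 = -4 + 10**2 = -4 + 100 = 96)
y(q) = 5 + 3*q (y(q) = 5 + ((q + q) + q) = 5 + (2*q + q) = 5 + 3*q)
v(l) = 1/(293 + l) (v(l) = 1/(l + (5 + 3*96)) = 1/(l + (5 + 288)) = 1/(l + 293) = 1/(293 + l))
-26*(-461) - v(-51) = -26*(-461) - 1/(293 - 51) = 11986 - 1/242 = 2900611/242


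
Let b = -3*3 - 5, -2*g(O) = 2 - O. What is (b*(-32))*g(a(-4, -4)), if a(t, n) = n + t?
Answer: -2240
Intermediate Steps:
g(O) = -1 + O/2 (g(O) = -(2 - O)/2 = -1 + O/2)
b = -14 (b = -9 - 5 = -14)
(b*(-32))*g(a(-4, -4)) = (-14*(-32))*(-1 + (-4 - 4)/2) = 448*(-1 + (½)*(-8)) = 448*(-1 - 4) = 448*(-5) = -2240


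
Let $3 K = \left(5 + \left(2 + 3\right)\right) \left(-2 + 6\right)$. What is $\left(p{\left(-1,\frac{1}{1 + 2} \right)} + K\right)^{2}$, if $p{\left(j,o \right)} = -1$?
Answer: $\frac{1369}{9} \approx 152.11$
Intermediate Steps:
$K = \frac{40}{3}$ ($K = \frac{\left(5 + \left(2 + 3\right)\right) \left(-2 + 6\right)}{3} = \frac{\left(5 + 5\right) 4}{3} = \frac{10 \cdot 4}{3} = \frac{1}{3} \cdot 40 = \frac{40}{3} \approx 13.333$)
$\left(p{\left(-1,\frac{1}{1 + 2} \right)} + K\right)^{2} = \left(-1 + \frac{40}{3}\right)^{2} = \left(\frac{37}{3}\right)^{2} = \frac{1369}{9}$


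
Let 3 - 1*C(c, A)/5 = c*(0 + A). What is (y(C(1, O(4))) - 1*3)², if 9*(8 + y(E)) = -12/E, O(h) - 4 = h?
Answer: 674041/5625 ≈ 119.83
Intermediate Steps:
O(h) = 4 + h
C(c, A) = 15 - 5*A*c (C(c, A) = 15 - 5*c*(0 + A) = 15 - 5*c*A = 15 - 5*A*c)
y(E) = -8 - 4/(3*E) (y(E) = -8 + (-12/E)/9 = -8 - 4/(3*E))
(y(C(1, O(4))) - 1*3)² = ((-8 - 4/(3*(15 - 5*(4 + 4)*1))) - 1*3)² = ((-8 - 4/(3*(15 - 5*8*1))) - 3)² = ((-8 - 4/(3*(15 - 40))) - 3)² = ((-8 - 4/3/(-25)) - 3)² = ((-8 - 4/3*(-1/25)) - 3)² = ((-8 + 4/75) - 3)² = (-596/75 - 3)² = (-821/75)² = 674041/5625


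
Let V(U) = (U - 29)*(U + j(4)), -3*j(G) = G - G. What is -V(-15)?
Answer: -660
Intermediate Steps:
j(G) = 0 (j(G) = -(G - G)/3 = -⅓*0 = 0)
V(U) = U*(-29 + U) (V(U) = (U - 29)*(U + 0) = (-29 + U)*U = U*(-29 + U))
-V(-15) = -(-15)*(-29 - 15) = -(-15)*(-44) = -1*660 = -660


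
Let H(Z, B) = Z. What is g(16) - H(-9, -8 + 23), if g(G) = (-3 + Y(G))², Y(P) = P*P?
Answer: 64018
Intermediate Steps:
Y(P) = P²
g(G) = (-3 + G²)²
g(16) - H(-9, -8 + 23) = (-3 + 16²)² - 1*(-9) = (-3 + 256)² + 9 = 253² + 9 = 64009 + 9 = 64018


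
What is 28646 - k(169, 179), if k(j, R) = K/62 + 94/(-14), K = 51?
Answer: 12434921/434 ≈ 28652.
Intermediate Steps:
k(j, R) = -2557/434 (k(j, R) = 51/62 + 94/(-14) = 51*(1/62) + 94*(-1/14) = 51/62 - 47/7 = -2557/434)
28646 - k(169, 179) = 28646 - 1*(-2557/434) = 28646 + 2557/434 = 12434921/434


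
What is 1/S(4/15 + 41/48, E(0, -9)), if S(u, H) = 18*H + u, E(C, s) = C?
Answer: 240/269 ≈ 0.89219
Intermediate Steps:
S(u, H) = u + 18*H
1/S(4/15 + 41/48, E(0, -9)) = 1/((4/15 + 41/48) + 18*0) = 1/((4*(1/15) + 41*(1/48)) + 0) = 1/((4/15 + 41/48) + 0) = 1/(269/240 + 0) = 1/(269/240) = 240/269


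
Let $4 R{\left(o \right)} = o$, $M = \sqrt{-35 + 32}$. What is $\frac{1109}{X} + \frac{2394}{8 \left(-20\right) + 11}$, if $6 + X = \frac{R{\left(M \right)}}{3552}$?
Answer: $- \frac{72512739903834}{360938668181} - \frac{5252224 i \sqrt{3}}{2422407169} \approx -200.9 - 0.0037554 i$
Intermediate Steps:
$M = i \sqrt{3}$ ($M = \sqrt{-3} = i \sqrt{3} \approx 1.732 i$)
$R{\left(o \right)} = \frac{o}{4}$
$X = -6 + \frac{i \sqrt{3}}{14208}$ ($X = -6 + \frac{\frac{1}{4} i \sqrt{3}}{3552} = -6 + \frac{i \sqrt{3}}{4} \cdot \frac{1}{3552} = -6 + \frac{i \sqrt{3}}{14208} \approx -6.0 + 0.00012191 i$)
$\frac{1109}{X} + \frac{2394}{8 \left(-20\right) + 11} = \frac{1109}{-6 + \frac{i \sqrt{3}}{14208}} + \frac{2394}{8 \left(-20\right) + 11} = \frac{1109}{-6 + \frac{i \sqrt{3}}{14208}} + \frac{2394}{-160 + 11} = \frac{1109}{-6 + \frac{i \sqrt{3}}{14208}} + \frac{2394}{-149} = \frac{1109}{-6 + \frac{i \sqrt{3}}{14208}} + 2394 \left(- \frac{1}{149}\right) = \frac{1109}{-6 + \frac{i \sqrt{3}}{14208}} - \frac{2394}{149} = - \frac{2394}{149} + \frac{1109}{-6 + \frac{i \sqrt{3}}{14208}}$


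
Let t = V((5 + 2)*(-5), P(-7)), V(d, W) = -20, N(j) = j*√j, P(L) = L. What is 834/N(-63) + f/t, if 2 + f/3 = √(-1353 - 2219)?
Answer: 3/10 - 3*I*√893/10 + 278*I*√7/441 ≈ 0.3 - 7.2971*I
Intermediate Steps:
N(j) = j^(3/2)
f = -6 + 6*I*√893 (f = -6 + 3*√(-1353 - 2219) = -6 + 3*√(-3572) = -6 + 3*(2*I*√893) = -6 + 6*I*√893 ≈ -6.0 + 179.3*I)
t = -20
834/N(-63) + f/t = 834/((-63)^(3/2)) + (-6 + 6*I*√893)/(-20) = 834/((-189*I*√7)) + (-6 + 6*I*√893)*(-1/20) = 834*(I*√7/1323) + (3/10 - 3*I*√893/10) = 278*I*√7/441 + (3/10 - 3*I*√893/10) = 3/10 - 3*I*√893/10 + 278*I*√7/441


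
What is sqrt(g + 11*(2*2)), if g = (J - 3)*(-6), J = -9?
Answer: 2*sqrt(29) ≈ 10.770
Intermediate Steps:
g = 72 (g = (-9 - 3)*(-6) = -12*(-6) = 72)
sqrt(g + 11*(2*2)) = sqrt(72 + 11*(2*2)) = sqrt(72 + 11*4) = sqrt(72 + 44) = sqrt(116) = 2*sqrt(29)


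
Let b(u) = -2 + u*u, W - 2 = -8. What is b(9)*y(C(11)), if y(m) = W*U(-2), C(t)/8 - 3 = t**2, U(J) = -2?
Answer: 948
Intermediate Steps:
W = -6 (W = 2 - 8 = -6)
C(t) = 24 + 8*t**2
b(u) = -2 + u**2
y(m) = 12 (y(m) = -6*(-2) = 12)
b(9)*y(C(11)) = (-2 + 9**2)*12 = (-2 + 81)*12 = 79*12 = 948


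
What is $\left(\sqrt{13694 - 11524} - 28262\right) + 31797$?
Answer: $3535 + \sqrt{2170} \approx 3581.6$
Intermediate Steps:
$\left(\sqrt{13694 - 11524} - 28262\right) + 31797 = \left(\sqrt{2170} - 28262\right) + 31797 = \left(-28262 + \sqrt{2170}\right) + 31797 = 3535 + \sqrt{2170}$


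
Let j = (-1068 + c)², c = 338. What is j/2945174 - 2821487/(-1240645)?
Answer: 4485454937119/1826957698615 ≈ 2.4552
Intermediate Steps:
j = 532900 (j = (-1068 + 338)² = (-730)² = 532900)
j/2945174 - 2821487/(-1240645) = 532900/2945174 - 2821487/(-1240645) = 532900*(1/2945174) - 2821487*(-1/1240645) = 266450/1472587 + 2821487/1240645 = 4485454937119/1826957698615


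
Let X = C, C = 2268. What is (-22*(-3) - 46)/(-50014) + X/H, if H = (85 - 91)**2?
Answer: 1575431/25007 ≈ 63.000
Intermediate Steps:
H = 36 (H = (-6)**2 = 36)
X = 2268
(-22*(-3) - 46)/(-50014) + X/H = (-22*(-3) - 46)/(-50014) + 2268/36 = (66 - 46)*(-1/50014) + 2268*(1/36) = 20*(-1/50014) + 63 = -10/25007 + 63 = 1575431/25007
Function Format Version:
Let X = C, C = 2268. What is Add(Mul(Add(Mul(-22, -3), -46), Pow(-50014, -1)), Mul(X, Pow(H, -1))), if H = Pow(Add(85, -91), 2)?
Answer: Rational(1575431, 25007) ≈ 63.000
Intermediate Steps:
H = 36 (H = Pow(-6, 2) = 36)
X = 2268
Add(Mul(Add(Mul(-22, -3), -46), Pow(-50014, -1)), Mul(X, Pow(H, -1))) = Add(Mul(Add(Mul(-22, -3), -46), Pow(-50014, -1)), Mul(2268, Pow(36, -1))) = Add(Mul(Add(66, -46), Rational(-1, 50014)), Mul(2268, Rational(1, 36))) = Add(Mul(20, Rational(-1, 50014)), 63) = Add(Rational(-10, 25007), 63) = Rational(1575431, 25007)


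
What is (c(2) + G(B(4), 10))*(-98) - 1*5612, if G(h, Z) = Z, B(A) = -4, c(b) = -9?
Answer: -5710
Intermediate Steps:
(c(2) + G(B(4), 10))*(-98) - 1*5612 = (-9 + 10)*(-98) - 1*5612 = 1*(-98) - 5612 = -98 - 5612 = -5710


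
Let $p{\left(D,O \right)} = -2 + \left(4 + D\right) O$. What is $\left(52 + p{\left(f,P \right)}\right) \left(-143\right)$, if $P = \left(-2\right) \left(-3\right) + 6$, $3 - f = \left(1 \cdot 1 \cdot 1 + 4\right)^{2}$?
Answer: $23738$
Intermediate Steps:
$f = -22$ ($f = 3 - \left(1 \cdot 1 \cdot 1 + 4\right)^{2} = 3 - \left(1 \cdot 1 + 4\right)^{2} = 3 - \left(1 + 4\right)^{2} = 3 - 5^{2} = 3 - 25 = -22$)
$P = 12$ ($P = 6 + 6 = 12$)
$p{\left(D,O \right)} = -2 + O \left(4 + D\right)$
$\left(52 + p{\left(f,P \right)}\right) \left(-143\right) = \left(52 - 218\right) \left(-143\right) = \left(-166\right) \left(-143\right) = 23738$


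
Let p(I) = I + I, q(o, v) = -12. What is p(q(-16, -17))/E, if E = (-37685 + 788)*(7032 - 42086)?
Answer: -4/215564573 ≈ -1.8556e-8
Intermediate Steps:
p(I) = 2*I
E = 1293387438 (E = -36897*(-35054) = 1293387438)
p(q(-16, -17))/E = (2*(-12))/1293387438 = -24*1/1293387438 = -4/215564573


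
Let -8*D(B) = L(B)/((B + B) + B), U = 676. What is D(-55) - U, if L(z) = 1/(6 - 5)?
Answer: -892319/1320 ≈ -676.00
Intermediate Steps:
L(z) = 1 (L(z) = 1/1 = 1)
D(B) = -1/(24*B) (D(B) = -1/(8*((B + B) + B)) = -1/(8*(2*B + B)) = -1/(8*(3*B)) = -1/(3*B)/8 = -1/(24*B))
D(-55) - U = -1/24/(-55) - 1*676 = -1/24*(-1/55) - 676 = 1/1320 - 676 = -892319/1320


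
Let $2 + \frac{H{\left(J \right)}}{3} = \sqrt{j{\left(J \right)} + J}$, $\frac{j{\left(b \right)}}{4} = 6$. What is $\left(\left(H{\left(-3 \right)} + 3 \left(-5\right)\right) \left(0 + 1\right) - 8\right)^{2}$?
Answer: $1030 - 174 \sqrt{21} \approx 232.63$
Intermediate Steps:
$j{\left(b \right)} = 24$ ($j{\left(b \right)} = 4 \cdot 6 = 24$)
$H{\left(J \right)} = -6 + 3 \sqrt{24 + J}$
$\left(\left(H{\left(-3 \right)} + 3 \left(-5\right)\right) \left(0 + 1\right) - 8\right)^{2} = \left(\left(\left(-6 + 3 \sqrt{24 - 3}\right) + 3 \left(-5\right)\right) \left(0 + 1\right) - 8\right)^{2} = \left(\left(\left(-6 + 3 \sqrt{21}\right) - 15\right) 1 - 8\right)^{2} = \left(\left(-21 + 3 \sqrt{21}\right) 1 - 8\right)^{2} = \left(\left(-21 + 3 \sqrt{21}\right) - 8\right)^{2} = \left(-29 + 3 \sqrt{21}\right)^{2}$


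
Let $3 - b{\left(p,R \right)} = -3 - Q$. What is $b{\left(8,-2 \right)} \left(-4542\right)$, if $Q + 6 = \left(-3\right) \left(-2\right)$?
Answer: $-27252$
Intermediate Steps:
$Q = 0$ ($Q = -6 - -6 = -6 + 6 = 0$)
$b{\left(p,R \right)} = 6$ ($b{\left(p,R \right)} = 3 - \left(-3 - 0\right) = 3 - \left(-3 + 0\right) = 3 - -3 = 3 + 3 = 6$)
$b{\left(8,-2 \right)} \left(-4542\right) = 6 \left(-4542\right) = -27252$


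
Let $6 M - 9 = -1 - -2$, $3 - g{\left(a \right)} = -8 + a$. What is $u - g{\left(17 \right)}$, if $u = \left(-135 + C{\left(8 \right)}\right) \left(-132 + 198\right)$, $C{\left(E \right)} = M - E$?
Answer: $-9322$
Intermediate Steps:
$g{\left(a \right)} = 11 - a$ ($g{\left(a \right)} = 3 - \left(-8 + a\right) = 11 - a$)
$M = \frac{5}{3}$ ($M = \frac{3}{2} + \frac{-1 - -2}{6} = \frac{3}{2} + \frac{-1 + 2}{6} = \frac{3}{2} + \frac{1}{6} \cdot 1 = \frac{3}{2} + \frac{1}{6} = \frac{5}{3} \approx 1.6667$)
$C{\left(E \right)} = \frac{5}{3} - E$
$u = -9328$ ($u = \left(-135 + \left(\frac{5}{3} - 8\right)\right) \left(-132 + 198\right) = \left(-135 + \left(\frac{5}{3} - 8\right)\right) 66 = \left(-135 - \frac{19}{3}\right) 66 = \left(- \frac{424}{3}\right) 66 = -9328$)
$u - g{\left(17 \right)} = -9328 - \left(11 - 17\right) = -9328 - -6 = -9328 + 6 = -9322$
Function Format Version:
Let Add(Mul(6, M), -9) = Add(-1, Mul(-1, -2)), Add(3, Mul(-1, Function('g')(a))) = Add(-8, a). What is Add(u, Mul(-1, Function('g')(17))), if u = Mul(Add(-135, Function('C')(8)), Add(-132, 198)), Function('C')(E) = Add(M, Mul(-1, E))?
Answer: -9322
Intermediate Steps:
Function('g')(a) = Add(11, Mul(-1, a)) (Function('g')(a) = Add(3, Mul(-1, Add(-8, a))) = Add(3, Add(8, Mul(-1, a))) = Add(11, Mul(-1, a)))
M = Rational(5, 3) (M = Add(Rational(3, 2), Mul(Rational(1, 6), Add(-1, Mul(-1, -2)))) = Add(Rational(3, 2), Mul(Rational(1, 6), Add(-1, 2))) = Add(Rational(3, 2), Mul(Rational(1, 6), 1)) = Add(Rational(3, 2), Rational(1, 6)) = Rational(5, 3) ≈ 1.6667)
Function('C')(E) = Add(Rational(5, 3), Mul(-1, E))
u = -9328 (u = Mul(Add(-135, Add(Rational(5, 3), Mul(-1, 8))), Add(-132, 198)) = Mul(Add(-135, Add(Rational(5, 3), -8)), 66) = Mul(Add(-135, Rational(-19, 3)), 66) = Mul(Rational(-424, 3), 66) = -9328)
Add(u, Mul(-1, Function('g')(17))) = Add(-9328, Mul(-1, Add(11, Mul(-1, 17)))) = Add(-9328, Mul(-1, Add(11, -17))) = Add(-9328, Mul(-1, -6)) = Add(-9328, 6) = -9322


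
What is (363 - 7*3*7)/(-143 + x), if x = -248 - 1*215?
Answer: -36/101 ≈ -0.35644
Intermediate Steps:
x = -463 (x = -248 - 215 = -463)
(363 - 7*3*7)/(-143 + x) = (363 - 7*3*7)/(-143 - 463) = (363 - 21*7)/(-606) = (363 - 147)*(-1/606) = 216*(-1/606) = -36/101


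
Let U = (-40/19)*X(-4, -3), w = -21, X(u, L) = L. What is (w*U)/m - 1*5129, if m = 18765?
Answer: -40637123/7923 ≈ -5129.0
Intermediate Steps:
U = 120/19 (U = -40/19*(-3) = 120/19 ≈ 6.3158)
(w*U)/m - 1*5129 = -21*120/19/18765 - 1*5129 = -2520/19*1/18765 - 5129 = -56/7923 - 5129 = -40637123/7923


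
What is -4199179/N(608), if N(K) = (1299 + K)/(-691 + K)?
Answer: 348531857/1907 ≈ 1.8276e+5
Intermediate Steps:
N(K) = (1299 + K)/(-691 + K)
-4199179/N(608) = -4199179*(-691 + 608)/(1299 + 608) = -4199179/(1907/(-83)) = -4199179/((-1/83*1907)) = -4199179/(-1907/83) = -4199179*(-83/1907) = 348531857/1907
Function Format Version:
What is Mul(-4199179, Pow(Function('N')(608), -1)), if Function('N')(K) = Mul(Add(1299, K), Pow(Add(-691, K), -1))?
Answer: Rational(348531857, 1907) ≈ 1.8276e+5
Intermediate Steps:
Function('N')(K) = Mul(Pow(Add(-691, K), -1), Add(1299, K))
Mul(-4199179, Pow(Function('N')(608), -1)) = Mul(-4199179, Pow(Mul(Pow(Add(-691, 608), -1), Add(1299, 608)), -1)) = Mul(-4199179, Pow(Mul(Pow(-83, -1), 1907), -1)) = Mul(-4199179, Pow(Mul(Rational(-1, 83), 1907), -1)) = Mul(-4199179, Pow(Rational(-1907, 83), -1)) = Mul(-4199179, Rational(-83, 1907)) = Rational(348531857, 1907)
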